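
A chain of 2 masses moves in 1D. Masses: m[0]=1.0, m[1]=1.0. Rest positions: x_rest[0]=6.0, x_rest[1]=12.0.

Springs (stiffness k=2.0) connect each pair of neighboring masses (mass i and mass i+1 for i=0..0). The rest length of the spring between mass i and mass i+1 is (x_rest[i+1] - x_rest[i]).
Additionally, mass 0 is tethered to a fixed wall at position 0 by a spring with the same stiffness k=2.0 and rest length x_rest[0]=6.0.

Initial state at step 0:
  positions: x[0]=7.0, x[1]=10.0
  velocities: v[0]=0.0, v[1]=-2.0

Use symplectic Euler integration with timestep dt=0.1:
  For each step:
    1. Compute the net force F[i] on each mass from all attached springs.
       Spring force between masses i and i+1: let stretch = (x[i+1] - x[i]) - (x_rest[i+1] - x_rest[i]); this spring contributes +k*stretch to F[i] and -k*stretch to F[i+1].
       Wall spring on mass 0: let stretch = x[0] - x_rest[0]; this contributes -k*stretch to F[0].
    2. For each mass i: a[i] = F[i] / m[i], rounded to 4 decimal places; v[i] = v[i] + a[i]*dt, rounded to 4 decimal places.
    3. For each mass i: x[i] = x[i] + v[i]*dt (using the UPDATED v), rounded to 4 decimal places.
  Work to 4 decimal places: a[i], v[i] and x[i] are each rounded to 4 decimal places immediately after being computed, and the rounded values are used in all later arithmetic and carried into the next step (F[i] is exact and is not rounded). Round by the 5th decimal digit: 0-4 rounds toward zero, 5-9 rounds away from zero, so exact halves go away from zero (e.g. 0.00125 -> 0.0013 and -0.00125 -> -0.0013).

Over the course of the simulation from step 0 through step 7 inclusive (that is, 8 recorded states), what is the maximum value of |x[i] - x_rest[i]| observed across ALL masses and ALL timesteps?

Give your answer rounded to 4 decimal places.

Answer: 2.2380

Derivation:
Step 0: x=[7.0000 10.0000] v=[0.0000 -2.0000]
Step 1: x=[6.9200 9.8600] v=[-0.8000 -1.4000]
Step 2: x=[6.7604 9.7812] v=[-1.5960 -0.7880]
Step 3: x=[6.5260 9.7620] v=[-2.3439 -0.1922]
Step 4: x=[6.2258 9.7981] v=[-3.0019 0.3606]
Step 5: x=[5.8725 9.8827] v=[-3.5326 0.8461]
Step 6: x=[5.4820 10.0071] v=[-3.9051 1.2441]
Step 7: x=[5.0724 10.1610] v=[-4.0965 1.5391]
Max displacement = 2.2380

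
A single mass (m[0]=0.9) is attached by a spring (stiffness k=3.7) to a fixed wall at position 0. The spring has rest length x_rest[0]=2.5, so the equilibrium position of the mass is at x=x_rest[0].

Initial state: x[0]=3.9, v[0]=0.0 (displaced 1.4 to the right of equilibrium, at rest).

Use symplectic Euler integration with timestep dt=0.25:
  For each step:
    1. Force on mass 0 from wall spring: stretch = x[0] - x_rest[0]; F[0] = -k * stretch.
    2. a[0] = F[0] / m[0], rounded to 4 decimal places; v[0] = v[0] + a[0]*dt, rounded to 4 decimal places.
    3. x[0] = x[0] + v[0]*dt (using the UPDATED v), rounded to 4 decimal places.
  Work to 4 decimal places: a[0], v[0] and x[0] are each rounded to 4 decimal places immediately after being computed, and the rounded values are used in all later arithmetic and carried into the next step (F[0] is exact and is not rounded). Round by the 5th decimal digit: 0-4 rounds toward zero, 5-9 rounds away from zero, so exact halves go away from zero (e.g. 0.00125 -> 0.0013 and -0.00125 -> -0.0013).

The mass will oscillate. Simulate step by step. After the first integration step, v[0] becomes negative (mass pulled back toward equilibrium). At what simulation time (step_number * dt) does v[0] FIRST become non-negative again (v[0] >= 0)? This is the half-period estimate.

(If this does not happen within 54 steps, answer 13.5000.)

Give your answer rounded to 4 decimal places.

Step 0: x=[3.9000] v=[0.0000]
Step 1: x=[3.5403] v=[-1.4389]
Step 2: x=[2.9133] v=[-2.5081]
Step 3: x=[2.1801] v=[-2.9329]
Step 4: x=[1.5291] v=[-2.6041]
Step 5: x=[1.1276] v=[-1.6062]
Step 6: x=[1.0787] v=[-0.1957]
Step 7: x=[1.3950] v=[1.2651]
First v>=0 after going negative at step 7, time=1.7500

Answer: 1.7500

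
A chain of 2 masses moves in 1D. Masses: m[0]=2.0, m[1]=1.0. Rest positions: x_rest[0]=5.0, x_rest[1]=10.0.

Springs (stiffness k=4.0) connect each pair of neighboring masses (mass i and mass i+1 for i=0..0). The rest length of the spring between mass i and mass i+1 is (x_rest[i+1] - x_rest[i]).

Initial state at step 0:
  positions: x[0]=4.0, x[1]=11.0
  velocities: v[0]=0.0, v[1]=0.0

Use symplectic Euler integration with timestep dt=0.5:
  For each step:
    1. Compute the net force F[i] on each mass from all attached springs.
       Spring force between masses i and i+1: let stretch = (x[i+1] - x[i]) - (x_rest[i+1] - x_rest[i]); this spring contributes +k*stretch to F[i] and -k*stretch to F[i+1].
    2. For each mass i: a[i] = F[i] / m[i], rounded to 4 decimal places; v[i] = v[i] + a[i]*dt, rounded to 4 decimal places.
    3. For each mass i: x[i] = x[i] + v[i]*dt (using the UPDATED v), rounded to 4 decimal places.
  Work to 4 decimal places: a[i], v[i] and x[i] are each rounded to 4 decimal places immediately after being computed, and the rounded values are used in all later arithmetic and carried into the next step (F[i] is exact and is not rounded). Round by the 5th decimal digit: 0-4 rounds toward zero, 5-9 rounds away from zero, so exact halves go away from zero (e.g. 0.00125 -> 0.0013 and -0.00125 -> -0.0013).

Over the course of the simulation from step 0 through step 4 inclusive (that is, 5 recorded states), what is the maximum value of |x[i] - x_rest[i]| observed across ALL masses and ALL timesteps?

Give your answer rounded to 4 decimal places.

Answer: 2.0000

Derivation:
Step 0: x=[4.0000 11.0000] v=[0.0000 0.0000]
Step 1: x=[5.0000 9.0000] v=[2.0000 -4.0000]
Step 2: x=[5.5000 8.0000] v=[1.0000 -2.0000]
Step 3: x=[4.7500 9.5000] v=[-1.5000 3.0000]
Step 4: x=[3.8750 11.2500] v=[-1.7500 3.5000]
Max displacement = 2.0000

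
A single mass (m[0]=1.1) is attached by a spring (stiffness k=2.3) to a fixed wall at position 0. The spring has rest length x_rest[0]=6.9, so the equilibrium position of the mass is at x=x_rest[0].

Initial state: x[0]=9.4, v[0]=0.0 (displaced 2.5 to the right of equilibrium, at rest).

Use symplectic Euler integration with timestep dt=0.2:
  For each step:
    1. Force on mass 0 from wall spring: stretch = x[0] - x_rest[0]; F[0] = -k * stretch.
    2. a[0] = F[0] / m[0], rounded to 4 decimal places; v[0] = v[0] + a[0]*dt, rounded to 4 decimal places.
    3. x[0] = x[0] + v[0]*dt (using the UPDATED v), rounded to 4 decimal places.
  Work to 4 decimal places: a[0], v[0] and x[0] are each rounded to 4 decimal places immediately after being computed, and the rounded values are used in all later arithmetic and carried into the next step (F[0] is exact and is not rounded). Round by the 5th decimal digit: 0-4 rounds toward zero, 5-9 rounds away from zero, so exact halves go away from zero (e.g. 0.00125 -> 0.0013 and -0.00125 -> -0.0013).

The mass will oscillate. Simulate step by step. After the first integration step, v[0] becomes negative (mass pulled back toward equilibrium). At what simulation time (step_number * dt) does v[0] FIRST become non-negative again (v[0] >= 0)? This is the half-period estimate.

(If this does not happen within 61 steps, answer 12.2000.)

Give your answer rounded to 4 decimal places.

Answer: 2.2000

Derivation:
Step 0: x=[9.4000] v=[0.0000]
Step 1: x=[9.1909] v=[-1.0455]
Step 2: x=[8.7902] v=[-2.0035]
Step 3: x=[8.2314] v=[-2.7939]
Step 4: x=[7.5613] v=[-3.3507]
Step 5: x=[6.8359] v=[-3.6272]
Step 6: x=[6.1158] v=[-3.6004]
Step 7: x=[5.4613] v=[-3.2725]
Step 8: x=[4.9271] v=[-2.6709]
Step 9: x=[4.5579] v=[-1.8459]
Step 10: x=[4.3846] v=[-0.8665]
Step 11: x=[4.4217] v=[0.1854]
First v>=0 after going negative at step 11, time=2.2000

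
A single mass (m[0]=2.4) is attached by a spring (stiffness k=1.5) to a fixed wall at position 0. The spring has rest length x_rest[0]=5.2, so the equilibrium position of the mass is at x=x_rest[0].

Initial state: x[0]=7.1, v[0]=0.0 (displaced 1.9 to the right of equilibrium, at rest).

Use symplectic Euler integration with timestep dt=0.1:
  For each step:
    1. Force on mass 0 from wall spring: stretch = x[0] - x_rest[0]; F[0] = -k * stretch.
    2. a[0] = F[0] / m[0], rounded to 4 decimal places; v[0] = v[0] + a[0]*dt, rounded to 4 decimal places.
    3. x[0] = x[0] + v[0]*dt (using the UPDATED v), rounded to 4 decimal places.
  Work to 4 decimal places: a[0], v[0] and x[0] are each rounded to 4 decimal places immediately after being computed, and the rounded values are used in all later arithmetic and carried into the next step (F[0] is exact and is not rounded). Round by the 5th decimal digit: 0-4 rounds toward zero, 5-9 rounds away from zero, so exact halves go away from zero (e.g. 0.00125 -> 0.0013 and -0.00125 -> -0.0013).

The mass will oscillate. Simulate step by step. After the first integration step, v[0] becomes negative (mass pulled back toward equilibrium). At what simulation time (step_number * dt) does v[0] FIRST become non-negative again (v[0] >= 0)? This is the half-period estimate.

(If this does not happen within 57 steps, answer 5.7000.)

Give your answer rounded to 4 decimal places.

Answer: 4.0000

Derivation:
Step 0: x=[7.1000] v=[0.0000]
Step 1: x=[7.0881] v=[-0.1188]
Step 2: x=[7.0644] v=[-0.2368]
Step 3: x=[7.0291] v=[-0.3533]
Step 4: x=[6.9823] v=[-0.4676]
Step 5: x=[6.9244] v=[-0.5790]
Step 6: x=[6.8557] v=[-0.6868]
Step 7: x=[6.7767] v=[-0.7903]
Step 8: x=[6.6878] v=[-0.8888]
Step 9: x=[6.5896] v=[-0.9818]
Step 10: x=[6.4827] v=[-1.0687]
Step 11: x=[6.3678] v=[-1.1489]
Step 12: x=[6.2456] v=[-1.2219]
Step 13: x=[6.1169] v=[-1.2873]
Step 14: x=[5.9824] v=[-1.3446]
Step 15: x=[5.8431] v=[-1.3935]
Step 16: x=[5.6997] v=[-1.4337]
Step 17: x=[5.5532] v=[-1.4649]
Step 18: x=[5.4045] v=[-1.4870]
Step 19: x=[5.2545] v=[-1.4998]
Step 20: x=[5.1042] v=[-1.5032]
Step 21: x=[4.9545] v=[-1.4972]
Step 22: x=[4.8063] v=[-1.4819]
Step 23: x=[4.6606] v=[-1.4573]
Step 24: x=[4.5182] v=[-1.4236]
Step 25: x=[4.3801] v=[-1.3810]
Step 26: x=[4.2471] v=[-1.3298]
Step 27: x=[4.1201] v=[-1.2702]
Step 28: x=[3.9998] v=[-1.2027]
Step 29: x=[3.8870] v=[-1.1277]
Step 30: x=[3.7824] v=[-1.0456]
Step 31: x=[3.6867] v=[-0.9570]
Step 32: x=[3.6005] v=[-0.8624]
Step 33: x=[3.5243] v=[-0.7624]
Step 34: x=[3.4585] v=[-0.6577]
Step 35: x=[3.4036] v=[-0.5489]
Step 36: x=[3.3599] v=[-0.4366]
Step 37: x=[3.3277] v=[-0.3216]
Step 38: x=[3.3072] v=[-0.2046]
Step 39: x=[3.2986] v=[-0.0863]
Step 40: x=[3.3019] v=[0.0325]
First v>=0 after going negative at step 40, time=4.0000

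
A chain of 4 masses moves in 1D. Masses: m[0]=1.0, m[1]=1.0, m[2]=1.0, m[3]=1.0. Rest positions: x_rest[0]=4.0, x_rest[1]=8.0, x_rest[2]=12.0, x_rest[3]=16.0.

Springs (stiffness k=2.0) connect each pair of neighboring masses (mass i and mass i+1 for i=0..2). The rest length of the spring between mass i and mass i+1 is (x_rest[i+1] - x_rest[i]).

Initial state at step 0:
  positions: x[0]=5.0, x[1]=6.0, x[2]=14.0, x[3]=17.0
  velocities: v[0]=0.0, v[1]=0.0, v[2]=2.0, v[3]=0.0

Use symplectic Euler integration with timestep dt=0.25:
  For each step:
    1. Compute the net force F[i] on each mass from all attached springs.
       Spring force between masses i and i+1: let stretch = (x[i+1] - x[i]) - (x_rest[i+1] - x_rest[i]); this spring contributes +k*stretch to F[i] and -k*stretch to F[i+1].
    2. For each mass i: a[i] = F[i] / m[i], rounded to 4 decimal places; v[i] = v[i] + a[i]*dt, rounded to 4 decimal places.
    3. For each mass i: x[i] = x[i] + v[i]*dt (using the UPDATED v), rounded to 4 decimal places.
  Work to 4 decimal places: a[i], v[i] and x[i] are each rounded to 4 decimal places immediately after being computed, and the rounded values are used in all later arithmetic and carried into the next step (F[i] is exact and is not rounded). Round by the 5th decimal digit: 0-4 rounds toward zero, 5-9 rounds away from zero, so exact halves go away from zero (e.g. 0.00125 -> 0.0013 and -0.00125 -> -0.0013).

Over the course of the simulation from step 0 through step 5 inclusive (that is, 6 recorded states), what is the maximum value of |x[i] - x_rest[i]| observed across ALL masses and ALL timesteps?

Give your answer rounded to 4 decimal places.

Answer: 3.2330

Derivation:
Step 0: x=[5.0000 6.0000 14.0000 17.0000] v=[0.0000 0.0000 2.0000 0.0000]
Step 1: x=[4.6250 6.8750 13.8750 17.1250] v=[-1.5000 3.5000 -0.5000 0.5000]
Step 2: x=[4.0313 8.3438 13.2813 17.3438] v=[-2.3750 5.8750 -2.3750 0.8750]
Step 3: x=[3.4766 9.8907 12.5782 17.5548] v=[-2.2188 6.1875 -2.8125 0.8438]
Step 4: x=[3.2237 10.9718 12.1612 17.6437] v=[-1.0118 4.3242 -1.6680 0.3555]
Step 5: x=[3.4393 11.2330 12.2809 17.5473] v=[0.8623 1.0449 0.4786 -0.3858]
Max displacement = 3.2330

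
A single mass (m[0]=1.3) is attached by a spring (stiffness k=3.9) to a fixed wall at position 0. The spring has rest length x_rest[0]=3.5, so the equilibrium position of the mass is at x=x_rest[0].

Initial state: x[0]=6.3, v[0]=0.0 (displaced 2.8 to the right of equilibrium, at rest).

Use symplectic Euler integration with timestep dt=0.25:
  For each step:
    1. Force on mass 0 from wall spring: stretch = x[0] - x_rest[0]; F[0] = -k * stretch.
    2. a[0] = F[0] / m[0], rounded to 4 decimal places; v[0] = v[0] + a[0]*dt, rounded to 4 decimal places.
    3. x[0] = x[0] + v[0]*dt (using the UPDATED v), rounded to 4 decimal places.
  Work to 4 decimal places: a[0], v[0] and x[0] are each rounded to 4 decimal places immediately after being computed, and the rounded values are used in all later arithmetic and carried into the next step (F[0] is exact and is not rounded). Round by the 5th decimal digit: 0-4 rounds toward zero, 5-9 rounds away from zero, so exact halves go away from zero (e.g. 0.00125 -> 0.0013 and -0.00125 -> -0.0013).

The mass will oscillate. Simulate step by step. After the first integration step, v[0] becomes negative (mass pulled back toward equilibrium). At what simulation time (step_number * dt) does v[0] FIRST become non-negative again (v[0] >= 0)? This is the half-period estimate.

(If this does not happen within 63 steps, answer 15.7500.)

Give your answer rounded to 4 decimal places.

Answer: 2.0000

Derivation:
Step 0: x=[6.3000] v=[0.0000]
Step 1: x=[5.7750] v=[-2.1000]
Step 2: x=[4.8234] v=[-3.8063]
Step 3: x=[3.6237] v=[-4.7989]
Step 4: x=[2.4008] v=[-4.8917]
Step 5: x=[1.3840] v=[-4.0673]
Step 6: x=[0.7639] v=[-2.4803]
Step 7: x=[0.6569] v=[-0.4282]
Step 8: x=[1.0829] v=[1.7041]
First v>=0 after going negative at step 8, time=2.0000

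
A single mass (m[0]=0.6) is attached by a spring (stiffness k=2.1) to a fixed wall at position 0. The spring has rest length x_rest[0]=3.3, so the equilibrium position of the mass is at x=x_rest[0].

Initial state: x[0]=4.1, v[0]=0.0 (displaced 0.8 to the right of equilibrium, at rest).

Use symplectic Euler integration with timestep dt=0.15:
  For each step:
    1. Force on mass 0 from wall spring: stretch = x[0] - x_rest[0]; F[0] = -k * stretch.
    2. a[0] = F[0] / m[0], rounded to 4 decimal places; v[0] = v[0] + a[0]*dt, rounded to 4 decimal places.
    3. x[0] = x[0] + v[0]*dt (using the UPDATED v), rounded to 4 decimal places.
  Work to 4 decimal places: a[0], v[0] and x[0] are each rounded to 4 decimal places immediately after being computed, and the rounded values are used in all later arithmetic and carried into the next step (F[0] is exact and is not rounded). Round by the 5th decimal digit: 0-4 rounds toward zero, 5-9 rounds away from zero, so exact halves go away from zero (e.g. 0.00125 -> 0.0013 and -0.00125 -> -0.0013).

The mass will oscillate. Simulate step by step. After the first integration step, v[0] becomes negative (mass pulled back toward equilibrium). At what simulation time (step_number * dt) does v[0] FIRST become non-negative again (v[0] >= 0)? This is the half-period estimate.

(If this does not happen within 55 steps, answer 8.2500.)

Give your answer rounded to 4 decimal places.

Answer: 1.8000

Derivation:
Step 0: x=[4.1000] v=[0.0000]
Step 1: x=[4.0370] v=[-0.4200]
Step 2: x=[3.9160] v=[-0.8069]
Step 3: x=[3.7465] v=[-1.1303]
Step 4: x=[3.5418] v=[-1.3647]
Step 5: x=[3.3181] v=[-1.4916]
Step 6: x=[3.0929] v=[-1.5011]
Step 7: x=[2.8840] v=[-1.3924]
Step 8: x=[2.7079] v=[-1.1740]
Step 9: x=[2.5784] v=[-0.8631]
Step 10: x=[2.5058] v=[-0.4843]
Step 11: x=[2.4957] v=[-0.0673]
Step 12: x=[2.5490] v=[0.3550]
First v>=0 after going negative at step 12, time=1.8000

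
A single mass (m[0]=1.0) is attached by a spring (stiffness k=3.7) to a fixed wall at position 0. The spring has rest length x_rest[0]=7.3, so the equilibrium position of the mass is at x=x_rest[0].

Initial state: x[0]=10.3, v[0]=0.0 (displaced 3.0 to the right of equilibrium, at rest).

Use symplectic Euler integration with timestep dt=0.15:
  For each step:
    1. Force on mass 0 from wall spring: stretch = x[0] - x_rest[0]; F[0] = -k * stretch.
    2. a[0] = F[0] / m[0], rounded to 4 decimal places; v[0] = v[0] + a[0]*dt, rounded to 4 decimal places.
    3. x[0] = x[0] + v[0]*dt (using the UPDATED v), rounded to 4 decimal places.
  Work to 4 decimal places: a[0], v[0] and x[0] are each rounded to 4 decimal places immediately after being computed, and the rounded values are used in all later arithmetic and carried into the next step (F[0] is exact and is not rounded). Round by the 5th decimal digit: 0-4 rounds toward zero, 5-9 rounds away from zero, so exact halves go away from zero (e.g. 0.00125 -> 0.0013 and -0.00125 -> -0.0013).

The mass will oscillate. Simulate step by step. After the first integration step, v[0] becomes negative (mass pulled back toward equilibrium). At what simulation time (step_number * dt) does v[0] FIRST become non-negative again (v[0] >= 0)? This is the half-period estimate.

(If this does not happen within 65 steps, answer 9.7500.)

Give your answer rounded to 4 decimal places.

Answer: 1.6500

Derivation:
Step 0: x=[10.3000] v=[0.0000]
Step 1: x=[10.0503] v=[-1.6650]
Step 2: x=[9.5716] v=[-3.1914]
Step 3: x=[8.9038] v=[-4.4521]
Step 4: x=[8.1025] v=[-5.3422]
Step 5: x=[7.2344] v=[-5.7876]
Step 6: x=[6.3717] v=[-5.7512]
Step 7: x=[5.5863] v=[-5.2360]
Step 8: x=[4.9436] v=[-4.2849]
Step 9: x=[4.4970] v=[-2.9771]
Step 10: x=[4.2838] v=[-1.4214]
Step 11: x=[4.3217] v=[0.2526]
First v>=0 after going negative at step 11, time=1.6500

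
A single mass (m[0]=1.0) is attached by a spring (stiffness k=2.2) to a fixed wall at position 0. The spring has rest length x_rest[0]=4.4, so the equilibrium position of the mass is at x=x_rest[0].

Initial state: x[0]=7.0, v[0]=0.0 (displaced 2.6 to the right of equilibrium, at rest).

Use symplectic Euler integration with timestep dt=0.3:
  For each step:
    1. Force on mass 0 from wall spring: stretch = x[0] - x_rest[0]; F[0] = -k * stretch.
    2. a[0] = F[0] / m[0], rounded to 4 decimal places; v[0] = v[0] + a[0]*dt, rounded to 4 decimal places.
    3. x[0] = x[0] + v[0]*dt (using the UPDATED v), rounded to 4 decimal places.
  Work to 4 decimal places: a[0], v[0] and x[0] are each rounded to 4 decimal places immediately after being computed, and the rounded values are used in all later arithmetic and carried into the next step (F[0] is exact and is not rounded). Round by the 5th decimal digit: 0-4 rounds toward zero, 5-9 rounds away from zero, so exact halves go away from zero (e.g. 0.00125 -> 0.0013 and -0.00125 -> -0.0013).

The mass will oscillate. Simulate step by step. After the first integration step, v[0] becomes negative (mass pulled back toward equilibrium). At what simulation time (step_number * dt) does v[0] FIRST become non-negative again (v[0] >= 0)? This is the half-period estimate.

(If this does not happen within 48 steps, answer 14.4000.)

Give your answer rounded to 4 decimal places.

Answer: 2.4000

Derivation:
Step 0: x=[7.0000] v=[0.0000]
Step 1: x=[6.4852] v=[-1.7160]
Step 2: x=[5.5575] v=[-3.0922]
Step 3: x=[4.4006] v=[-3.8562]
Step 4: x=[3.2436] v=[-3.8566]
Step 5: x=[2.3156] v=[-3.0934]
Step 6: x=[1.8003] v=[-1.7177]
Step 7: x=[1.7997] v=[-0.0019]
Step 8: x=[2.3140] v=[1.7143]
First v>=0 after going negative at step 8, time=2.4000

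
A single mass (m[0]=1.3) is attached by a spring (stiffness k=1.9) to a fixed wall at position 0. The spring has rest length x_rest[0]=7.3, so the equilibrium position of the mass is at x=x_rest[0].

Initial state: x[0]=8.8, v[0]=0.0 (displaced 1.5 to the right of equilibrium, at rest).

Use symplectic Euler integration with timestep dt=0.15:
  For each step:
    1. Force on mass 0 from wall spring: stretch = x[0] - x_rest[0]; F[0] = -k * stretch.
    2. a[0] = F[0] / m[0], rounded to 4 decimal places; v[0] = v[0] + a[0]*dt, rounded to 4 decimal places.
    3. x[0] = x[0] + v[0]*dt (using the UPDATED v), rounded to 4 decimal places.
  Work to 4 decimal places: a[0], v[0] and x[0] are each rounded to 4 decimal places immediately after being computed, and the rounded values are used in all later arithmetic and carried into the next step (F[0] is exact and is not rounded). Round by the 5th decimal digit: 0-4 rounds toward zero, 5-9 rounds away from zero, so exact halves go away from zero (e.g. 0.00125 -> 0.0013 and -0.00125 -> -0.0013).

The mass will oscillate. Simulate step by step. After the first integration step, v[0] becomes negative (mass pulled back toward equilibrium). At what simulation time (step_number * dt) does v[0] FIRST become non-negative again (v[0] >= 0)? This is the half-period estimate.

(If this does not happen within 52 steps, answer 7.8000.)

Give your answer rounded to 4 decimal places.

Step 0: x=[8.8000] v=[0.0000]
Step 1: x=[8.7507] v=[-0.3288]
Step 2: x=[8.6537] v=[-0.6468]
Step 3: x=[8.5122] v=[-0.9436]
Step 4: x=[8.3308] v=[-1.2094]
Step 5: x=[8.1155] v=[-1.4354]
Step 6: x=[7.8734] v=[-1.6142]
Step 7: x=[7.6124] v=[-1.7399]
Step 8: x=[7.3411] v=[-1.8084]
Step 9: x=[7.0685] v=[-1.8174]
Step 10: x=[6.8035] v=[-1.7667]
Step 11: x=[6.5548] v=[-1.6578]
Step 12: x=[6.3306] v=[-1.4944]
Step 13: x=[6.1383] v=[-1.2819]
Step 14: x=[5.9842] v=[-1.0272]
Step 15: x=[5.8734] v=[-0.7387]
Step 16: x=[5.8095] v=[-0.4260]
Step 17: x=[5.7946] v=[-0.0992]
Step 18: x=[5.8292] v=[0.2308]
First v>=0 after going negative at step 18, time=2.7000

Answer: 2.7000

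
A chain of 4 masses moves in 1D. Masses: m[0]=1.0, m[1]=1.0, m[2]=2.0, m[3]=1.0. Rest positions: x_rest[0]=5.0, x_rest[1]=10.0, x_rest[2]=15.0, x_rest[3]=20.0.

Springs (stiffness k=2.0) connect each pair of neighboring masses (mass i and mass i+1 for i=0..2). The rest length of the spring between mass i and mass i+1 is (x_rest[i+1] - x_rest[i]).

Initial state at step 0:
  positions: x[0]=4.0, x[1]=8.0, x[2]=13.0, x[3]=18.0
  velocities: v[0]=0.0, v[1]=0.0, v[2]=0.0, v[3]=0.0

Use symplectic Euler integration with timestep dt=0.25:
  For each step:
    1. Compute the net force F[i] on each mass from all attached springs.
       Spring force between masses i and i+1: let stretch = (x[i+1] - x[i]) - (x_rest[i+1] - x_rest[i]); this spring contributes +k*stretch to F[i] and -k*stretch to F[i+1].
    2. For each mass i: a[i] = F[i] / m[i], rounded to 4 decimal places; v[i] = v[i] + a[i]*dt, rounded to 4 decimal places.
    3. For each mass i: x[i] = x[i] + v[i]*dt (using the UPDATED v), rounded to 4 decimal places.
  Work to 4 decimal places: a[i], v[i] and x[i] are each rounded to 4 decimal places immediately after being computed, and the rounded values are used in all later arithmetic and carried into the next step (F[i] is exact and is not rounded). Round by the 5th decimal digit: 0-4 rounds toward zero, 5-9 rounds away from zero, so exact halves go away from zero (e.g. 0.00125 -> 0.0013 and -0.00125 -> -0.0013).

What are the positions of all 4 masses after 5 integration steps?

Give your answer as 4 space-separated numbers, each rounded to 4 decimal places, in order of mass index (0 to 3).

Answer: 2.9738 8.6487 13.1778 18.0222

Derivation:
Step 0: x=[4.0000 8.0000 13.0000 18.0000] v=[0.0000 0.0000 0.0000 0.0000]
Step 1: x=[3.8750 8.1250 13.0000 18.0000] v=[-0.5000 0.5000 0.0000 0.0000]
Step 2: x=[3.6563 8.3281 13.0078 18.0000] v=[-0.8750 0.8125 0.0313 0.0000]
Step 3: x=[3.3965 8.5322 13.0352 18.0010] v=[-1.0391 0.8165 0.1094 0.0039]
Step 4: x=[3.1537 8.6573 13.0915 18.0063] v=[-0.9713 0.5002 0.2251 0.0210]
Step 5: x=[2.9738 8.6487 13.1778 18.0222] v=[-0.7195 -0.0345 0.3453 0.0636]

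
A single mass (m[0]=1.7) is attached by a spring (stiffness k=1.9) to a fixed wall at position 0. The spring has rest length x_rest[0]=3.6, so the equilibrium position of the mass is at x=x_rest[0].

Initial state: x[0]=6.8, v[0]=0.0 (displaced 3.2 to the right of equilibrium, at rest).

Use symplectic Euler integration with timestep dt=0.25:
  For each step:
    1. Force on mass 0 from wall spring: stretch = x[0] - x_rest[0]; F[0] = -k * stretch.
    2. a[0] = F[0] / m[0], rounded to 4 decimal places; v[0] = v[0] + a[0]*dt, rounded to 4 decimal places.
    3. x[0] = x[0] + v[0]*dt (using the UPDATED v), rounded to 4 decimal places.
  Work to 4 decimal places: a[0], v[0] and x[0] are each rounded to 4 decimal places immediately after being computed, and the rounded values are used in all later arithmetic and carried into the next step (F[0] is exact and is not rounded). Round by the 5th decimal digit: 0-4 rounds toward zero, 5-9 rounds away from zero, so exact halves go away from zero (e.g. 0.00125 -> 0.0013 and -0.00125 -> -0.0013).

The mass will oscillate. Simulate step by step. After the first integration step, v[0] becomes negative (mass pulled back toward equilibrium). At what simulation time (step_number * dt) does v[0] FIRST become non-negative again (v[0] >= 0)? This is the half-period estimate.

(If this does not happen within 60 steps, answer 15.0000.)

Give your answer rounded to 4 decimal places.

Step 0: x=[6.8000] v=[0.0000]
Step 1: x=[6.5765] v=[-0.8941]
Step 2: x=[6.1451] v=[-1.7258]
Step 3: x=[5.5359] v=[-2.4369]
Step 4: x=[4.7915] v=[-2.9778]
Step 5: x=[3.9638] v=[-3.3107]
Step 6: x=[3.1107] v=[-3.4124]
Step 7: x=[2.2918] v=[-3.2757]
Step 8: x=[1.5643] v=[-2.9102]
Step 9: x=[0.9790] v=[-2.3414]
Step 10: x=[0.5767] v=[-1.6091]
Step 11: x=[0.3856] v=[-0.7644]
Step 12: x=[0.4191] v=[0.1338]
First v>=0 after going negative at step 12, time=3.0000

Answer: 3.0000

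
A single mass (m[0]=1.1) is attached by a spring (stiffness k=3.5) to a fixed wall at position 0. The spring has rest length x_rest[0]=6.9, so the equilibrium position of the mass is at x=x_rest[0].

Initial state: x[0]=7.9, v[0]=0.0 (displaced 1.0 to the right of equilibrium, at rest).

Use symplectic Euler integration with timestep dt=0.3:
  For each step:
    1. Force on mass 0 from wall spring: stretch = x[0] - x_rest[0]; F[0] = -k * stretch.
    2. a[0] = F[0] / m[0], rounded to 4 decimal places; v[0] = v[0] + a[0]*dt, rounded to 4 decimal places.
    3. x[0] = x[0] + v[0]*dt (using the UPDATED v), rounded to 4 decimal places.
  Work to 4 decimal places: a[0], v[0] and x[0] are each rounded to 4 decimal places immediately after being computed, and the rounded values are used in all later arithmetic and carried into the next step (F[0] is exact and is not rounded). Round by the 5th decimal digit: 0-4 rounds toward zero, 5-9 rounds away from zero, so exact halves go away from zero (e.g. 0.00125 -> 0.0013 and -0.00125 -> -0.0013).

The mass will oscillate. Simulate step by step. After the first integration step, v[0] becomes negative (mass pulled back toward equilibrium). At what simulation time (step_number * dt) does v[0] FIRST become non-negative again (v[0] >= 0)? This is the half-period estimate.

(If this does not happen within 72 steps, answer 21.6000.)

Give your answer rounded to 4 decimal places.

Answer: 1.8000

Derivation:
Step 0: x=[7.9000] v=[0.0000]
Step 1: x=[7.6137] v=[-0.9545]
Step 2: x=[7.1230] v=[-1.6358]
Step 3: x=[6.5684] v=[-1.8487]
Step 4: x=[6.1087] v=[-1.5322]
Step 5: x=[5.8756] v=[-0.7769]
Step 6: x=[5.9359] v=[0.2010]
First v>=0 after going negative at step 6, time=1.8000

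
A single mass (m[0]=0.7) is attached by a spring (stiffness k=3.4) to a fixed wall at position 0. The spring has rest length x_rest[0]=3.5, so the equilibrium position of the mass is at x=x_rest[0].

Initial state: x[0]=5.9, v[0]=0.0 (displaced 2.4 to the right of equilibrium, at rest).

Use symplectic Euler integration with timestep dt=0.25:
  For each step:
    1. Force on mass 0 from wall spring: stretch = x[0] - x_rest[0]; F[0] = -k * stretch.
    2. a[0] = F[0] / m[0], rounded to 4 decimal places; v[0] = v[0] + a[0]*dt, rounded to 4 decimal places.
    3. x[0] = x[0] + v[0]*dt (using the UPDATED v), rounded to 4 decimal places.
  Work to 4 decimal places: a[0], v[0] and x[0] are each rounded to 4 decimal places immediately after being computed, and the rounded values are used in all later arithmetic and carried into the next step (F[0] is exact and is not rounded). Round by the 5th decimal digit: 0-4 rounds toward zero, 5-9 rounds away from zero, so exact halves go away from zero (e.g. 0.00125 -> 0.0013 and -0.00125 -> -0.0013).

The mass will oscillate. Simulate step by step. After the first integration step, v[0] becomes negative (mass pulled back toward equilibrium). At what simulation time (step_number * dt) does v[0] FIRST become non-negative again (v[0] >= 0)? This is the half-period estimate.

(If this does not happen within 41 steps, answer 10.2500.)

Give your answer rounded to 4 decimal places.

Answer: 1.5000

Derivation:
Step 0: x=[5.9000] v=[0.0000]
Step 1: x=[5.1714] v=[-2.9143]
Step 2: x=[3.9354] v=[-4.9439]
Step 3: x=[2.5673] v=[-5.4726]
Step 4: x=[1.4823] v=[-4.3400]
Step 5: x=[1.0098] v=[-1.8899]
Step 6: x=[1.2933] v=[1.1339]
First v>=0 after going negative at step 6, time=1.5000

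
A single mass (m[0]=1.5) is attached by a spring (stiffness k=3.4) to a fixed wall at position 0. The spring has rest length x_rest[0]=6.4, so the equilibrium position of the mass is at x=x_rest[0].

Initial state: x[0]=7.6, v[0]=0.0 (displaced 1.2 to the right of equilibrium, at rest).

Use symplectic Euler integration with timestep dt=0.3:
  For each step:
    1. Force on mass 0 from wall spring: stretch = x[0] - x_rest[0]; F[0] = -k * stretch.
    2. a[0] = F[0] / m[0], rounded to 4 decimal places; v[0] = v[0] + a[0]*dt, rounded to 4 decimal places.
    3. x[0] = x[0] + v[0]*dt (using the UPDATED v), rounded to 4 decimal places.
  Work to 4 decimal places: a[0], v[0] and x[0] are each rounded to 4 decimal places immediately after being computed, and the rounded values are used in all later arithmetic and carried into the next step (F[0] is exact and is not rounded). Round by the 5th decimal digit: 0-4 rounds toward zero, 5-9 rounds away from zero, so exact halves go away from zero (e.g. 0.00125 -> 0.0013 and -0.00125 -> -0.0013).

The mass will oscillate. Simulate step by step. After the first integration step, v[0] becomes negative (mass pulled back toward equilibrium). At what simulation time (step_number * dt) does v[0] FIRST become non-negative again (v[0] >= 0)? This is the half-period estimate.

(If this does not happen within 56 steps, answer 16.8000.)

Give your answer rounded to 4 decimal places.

Step 0: x=[7.6000] v=[0.0000]
Step 1: x=[7.3552] v=[-0.8160]
Step 2: x=[6.9156] v=[-1.4655]
Step 3: x=[6.3708] v=[-1.8161]
Step 4: x=[5.8319] v=[-1.7962]
Step 5: x=[5.4089] v=[-1.4099]
Step 6: x=[5.1881] v=[-0.7360]
Step 7: x=[5.2145] v=[0.0881]
First v>=0 after going negative at step 7, time=2.1000

Answer: 2.1000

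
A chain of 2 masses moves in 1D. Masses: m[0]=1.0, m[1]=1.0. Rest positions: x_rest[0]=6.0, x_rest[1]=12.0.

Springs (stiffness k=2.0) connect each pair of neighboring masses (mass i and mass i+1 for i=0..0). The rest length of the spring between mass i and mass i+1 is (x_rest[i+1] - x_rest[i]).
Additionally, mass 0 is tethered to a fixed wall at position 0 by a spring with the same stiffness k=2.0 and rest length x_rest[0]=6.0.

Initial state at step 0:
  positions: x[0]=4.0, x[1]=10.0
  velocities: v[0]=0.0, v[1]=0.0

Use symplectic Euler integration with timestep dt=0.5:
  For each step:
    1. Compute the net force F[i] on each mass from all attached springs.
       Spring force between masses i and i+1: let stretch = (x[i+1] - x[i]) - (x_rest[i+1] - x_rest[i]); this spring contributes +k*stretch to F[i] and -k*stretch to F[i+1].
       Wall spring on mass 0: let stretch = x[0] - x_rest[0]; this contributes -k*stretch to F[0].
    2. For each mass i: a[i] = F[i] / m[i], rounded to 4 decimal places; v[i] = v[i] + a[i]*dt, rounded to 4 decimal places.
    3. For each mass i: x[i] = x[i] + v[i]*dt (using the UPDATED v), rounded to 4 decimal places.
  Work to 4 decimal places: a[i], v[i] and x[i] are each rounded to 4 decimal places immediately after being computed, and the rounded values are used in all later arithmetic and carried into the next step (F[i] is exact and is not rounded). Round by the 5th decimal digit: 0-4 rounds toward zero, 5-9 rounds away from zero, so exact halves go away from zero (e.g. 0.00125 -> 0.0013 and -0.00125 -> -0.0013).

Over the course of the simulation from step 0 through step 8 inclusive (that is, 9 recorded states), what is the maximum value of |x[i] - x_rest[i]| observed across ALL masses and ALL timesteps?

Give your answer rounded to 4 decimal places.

Answer: 2.2813

Derivation:
Step 0: x=[4.0000 10.0000] v=[0.0000 0.0000]
Step 1: x=[5.0000 10.0000] v=[2.0000 0.0000]
Step 2: x=[6.0000 10.5000] v=[2.0000 1.0000]
Step 3: x=[6.2500 11.7500] v=[0.5000 2.5000]
Step 4: x=[6.1250 13.2500] v=[-0.2500 3.0000]
Step 5: x=[6.5000 14.1875] v=[0.7500 1.8750]
Step 6: x=[7.4688 14.2813] v=[1.9375 0.1875]
Step 7: x=[8.1094 13.9688] v=[1.2812 -0.6250]
Step 8: x=[7.6250 13.7266] v=[-0.9688 -0.4844]
Max displacement = 2.2813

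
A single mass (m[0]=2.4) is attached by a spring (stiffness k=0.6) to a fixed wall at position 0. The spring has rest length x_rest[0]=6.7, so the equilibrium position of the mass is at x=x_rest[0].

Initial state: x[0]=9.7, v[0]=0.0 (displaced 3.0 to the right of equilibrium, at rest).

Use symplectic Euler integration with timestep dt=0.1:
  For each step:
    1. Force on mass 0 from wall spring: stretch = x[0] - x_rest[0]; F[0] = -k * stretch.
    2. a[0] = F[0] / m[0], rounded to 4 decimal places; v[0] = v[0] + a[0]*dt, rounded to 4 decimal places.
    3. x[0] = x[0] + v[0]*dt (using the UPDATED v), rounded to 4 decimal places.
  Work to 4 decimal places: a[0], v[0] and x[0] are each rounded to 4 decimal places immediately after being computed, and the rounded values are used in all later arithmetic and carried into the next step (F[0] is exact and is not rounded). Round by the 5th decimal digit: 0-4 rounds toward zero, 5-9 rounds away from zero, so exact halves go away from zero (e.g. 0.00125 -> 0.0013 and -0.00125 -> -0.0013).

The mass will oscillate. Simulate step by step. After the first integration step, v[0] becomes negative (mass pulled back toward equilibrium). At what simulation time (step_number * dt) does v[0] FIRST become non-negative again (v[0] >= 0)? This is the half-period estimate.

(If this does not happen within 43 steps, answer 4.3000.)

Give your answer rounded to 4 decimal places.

Answer: 4.3000

Derivation:
Step 0: x=[9.7000] v=[0.0000]
Step 1: x=[9.6925] v=[-0.0750]
Step 2: x=[9.6775] v=[-0.1498]
Step 3: x=[9.6551] v=[-0.2242]
Step 4: x=[9.6253] v=[-0.2981]
Step 5: x=[9.5882] v=[-0.3712]
Step 6: x=[9.5439] v=[-0.4434]
Step 7: x=[9.4925] v=[-0.5145]
Step 8: x=[9.4341] v=[-0.5843]
Step 9: x=[9.3688] v=[-0.6527]
Step 10: x=[9.2969] v=[-0.7194]
Step 11: x=[9.2185] v=[-0.7843]
Step 12: x=[9.1338] v=[-0.8473]
Step 13: x=[9.0430] v=[-0.9082]
Step 14: x=[8.9463] v=[-0.9668]
Step 15: x=[8.8440] v=[-1.0230]
Step 16: x=[8.7363] v=[-1.0766]
Step 17: x=[8.6236] v=[-1.1275]
Step 18: x=[8.5060] v=[-1.1756]
Step 19: x=[8.3839] v=[-1.2208]
Step 20: x=[8.2576] v=[-1.2629]
Step 21: x=[8.1274] v=[-1.3018]
Step 22: x=[7.9937] v=[-1.3375]
Step 23: x=[7.8567] v=[-1.3698]
Step 24: x=[7.7168] v=[-1.3987]
Step 25: x=[7.5744] v=[-1.4241]
Step 26: x=[7.4298] v=[-1.4460]
Step 27: x=[7.2834] v=[-1.4643]
Step 28: x=[7.1355] v=[-1.4789]
Step 29: x=[6.9865] v=[-1.4898]
Step 30: x=[6.8368] v=[-1.4970]
Step 31: x=[6.6868] v=[-1.5004]
Step 32: x=[6.5368] v=[-1.5001]
Step 33: x=[6.3872] v=[-1.4960]
Step 34: x=[6.2384] v=[-1.4882]
Step 35: x=[6.0907] v=[-1.4767]
Step 36: x=[5.9446] v=[-1.4615]
Step 37: x=[5.8003] v=[-1.4426]
Step 38: x=[5.6583] v=[-1.4201]
Step 39: x=[5.5189] v=[-1.3941]
Step 40: x=[5.3824] v=[-1.3646]
Step 41: x=[5.2492] v=[-1.3317]
Step 42: x=[5.1197] v=[-1.2954]
Step 43: x=[4.9941] v=[-1.2559]
v[0] did not become non-negative within 43 steps; using fallback time=4.3000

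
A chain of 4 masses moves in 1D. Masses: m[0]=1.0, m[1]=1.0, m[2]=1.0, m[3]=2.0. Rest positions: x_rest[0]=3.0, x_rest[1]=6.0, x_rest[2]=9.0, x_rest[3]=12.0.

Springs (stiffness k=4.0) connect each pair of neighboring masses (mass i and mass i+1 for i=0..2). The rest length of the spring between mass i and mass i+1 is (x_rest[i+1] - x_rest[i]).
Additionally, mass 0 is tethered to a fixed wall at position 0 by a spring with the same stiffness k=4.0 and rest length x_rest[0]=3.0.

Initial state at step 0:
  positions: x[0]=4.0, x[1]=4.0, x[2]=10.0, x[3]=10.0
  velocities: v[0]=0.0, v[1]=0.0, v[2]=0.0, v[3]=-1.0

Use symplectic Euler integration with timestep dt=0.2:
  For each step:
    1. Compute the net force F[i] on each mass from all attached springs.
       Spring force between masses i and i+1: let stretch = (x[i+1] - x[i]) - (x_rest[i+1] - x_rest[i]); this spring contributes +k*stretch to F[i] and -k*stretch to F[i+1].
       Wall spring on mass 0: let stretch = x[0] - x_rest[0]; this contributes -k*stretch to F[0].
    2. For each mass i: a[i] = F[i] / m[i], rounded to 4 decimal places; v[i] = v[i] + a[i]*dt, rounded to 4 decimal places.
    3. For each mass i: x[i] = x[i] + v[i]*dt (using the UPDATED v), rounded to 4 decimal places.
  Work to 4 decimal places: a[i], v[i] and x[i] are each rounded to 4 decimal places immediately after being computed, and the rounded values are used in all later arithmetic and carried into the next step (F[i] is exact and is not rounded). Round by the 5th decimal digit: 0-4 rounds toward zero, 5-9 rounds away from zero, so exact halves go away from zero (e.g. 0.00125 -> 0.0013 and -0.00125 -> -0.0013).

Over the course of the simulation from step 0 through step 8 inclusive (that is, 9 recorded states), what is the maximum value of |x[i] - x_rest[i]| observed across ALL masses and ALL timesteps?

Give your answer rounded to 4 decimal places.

Step 0: x=[4.0000 4.0000 10.0000 10.0000] v=[0.0000 0.0000 0.0000 -1.0000]
Step 1: x=[3.3600 4.9600 9.0400 10.0400] v=[-3.2000 4.8000 -4.8000 0.2000]
Step 2: x=[2.4384 6.3168 7.5872 10.2400] v=[-4.6080 6.7840 -7.2640 1.0000]
Step 3: x=[1.7472 7.2563 6.3556 10.4678] v=[-3.4560 4.6976 -6.1581 1.1389]
Step 4: x=[1.6579 7.1703 5.9260 10.6066] v=[-0.4465 -0.4302 -2.1478 0.6940]
Step 5: x=[2.1853 6.0032 6.4444 10.6110] v=[2.6371 -5.8356 2.5921 0.0218]
Step 6: x=[2.9739 4.2958 7.5589 10.5220] v=[3.9432 -8.5370 5.5724 -0.4448]
Step 7: x=[3.4982 2.8990 8.6254 10.4360] v=[2.6216 -6.9840 5.3324 -0.4300]
Step 8: x=[3.3669 2.5143 9.0654 10.4452] v=[-0.6563 -1.9235 2.1998 0.0458]
Max displacement = 3.4857

Answer: 3.4857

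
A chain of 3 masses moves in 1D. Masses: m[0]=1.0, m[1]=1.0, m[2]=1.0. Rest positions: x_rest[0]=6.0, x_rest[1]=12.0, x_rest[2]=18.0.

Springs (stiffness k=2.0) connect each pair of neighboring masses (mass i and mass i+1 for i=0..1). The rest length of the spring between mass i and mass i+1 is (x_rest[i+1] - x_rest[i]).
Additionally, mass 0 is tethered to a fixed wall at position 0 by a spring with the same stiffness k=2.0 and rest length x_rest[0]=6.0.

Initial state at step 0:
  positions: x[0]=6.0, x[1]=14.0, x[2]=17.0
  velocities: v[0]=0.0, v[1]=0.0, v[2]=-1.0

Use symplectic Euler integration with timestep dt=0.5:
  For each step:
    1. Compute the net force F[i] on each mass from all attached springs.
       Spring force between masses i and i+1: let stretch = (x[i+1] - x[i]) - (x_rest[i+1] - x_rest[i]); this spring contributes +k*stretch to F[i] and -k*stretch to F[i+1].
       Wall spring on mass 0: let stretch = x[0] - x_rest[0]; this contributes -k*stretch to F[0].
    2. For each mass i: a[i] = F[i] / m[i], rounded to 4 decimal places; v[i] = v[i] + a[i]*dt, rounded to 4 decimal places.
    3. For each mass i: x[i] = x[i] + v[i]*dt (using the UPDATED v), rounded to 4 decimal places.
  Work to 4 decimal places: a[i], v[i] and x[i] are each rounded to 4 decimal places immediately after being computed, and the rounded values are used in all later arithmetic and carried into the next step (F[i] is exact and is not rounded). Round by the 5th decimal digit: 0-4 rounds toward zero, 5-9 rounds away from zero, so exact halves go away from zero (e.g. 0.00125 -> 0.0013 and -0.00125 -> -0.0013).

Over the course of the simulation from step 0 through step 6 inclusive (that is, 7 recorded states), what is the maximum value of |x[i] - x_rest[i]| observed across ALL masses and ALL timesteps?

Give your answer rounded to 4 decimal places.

Answer: 2.3750

Derivation:
Step 0: x=[6.0000 14.0000 17.0000] v=[0.0000 0.0000 -1.0000]
Step 1: x=[7.0000 11.5000 18.0000] v=[2.0000 -5.0000 2.0000]
Step 2: x=[6.7500 10.0000 18.7500] v=[-0.5000 -3.0000 1.5000]
Step 3: x=[4.7500 11.2500 18.1250] v=[-4.0000 2.5000 -1.2500]
Step 4: x=[3.6250 12.6875 17.0625] v=[-2.2500 2.8750 -2.1250]
Step 5: x=[5.2188 11.7813 16.8125] v=[3.1875 -1.8125 -0.5000]
Step 6: x=[7.4844 10.1094 17.0469] v=[4.5312 -3.3438 0.4688]
Max displacement = 2.3750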